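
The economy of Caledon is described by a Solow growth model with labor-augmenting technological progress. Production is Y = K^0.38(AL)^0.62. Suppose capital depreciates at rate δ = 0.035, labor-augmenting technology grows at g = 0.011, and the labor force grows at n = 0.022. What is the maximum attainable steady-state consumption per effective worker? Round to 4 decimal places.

c_gold ≈ 1.7799

Break-even investment rate: n + g + δ = 0.022 + 0.011 + 0.035 = 0.068.
Setting f'(k) = n+g+δ gives 0.38·k^(0.38−1) = 0.068, hence k_gold = (0.38/0.068)^(1/0.62) ≈ 16.0429.
y_gold = 16.0429^0.38 ≈ 2.8708.
c_gold = y_gold − (n+g+δ)·k_gold = 2.8708 − 0.068·16.0429 ≈ 1.7799.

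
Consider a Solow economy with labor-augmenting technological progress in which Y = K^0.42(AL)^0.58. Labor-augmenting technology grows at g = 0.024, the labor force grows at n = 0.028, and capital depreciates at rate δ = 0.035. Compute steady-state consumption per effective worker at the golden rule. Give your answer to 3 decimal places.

Break-even investment rate: n + g + δ = 0.028 + 0.024 + 0.035 = 0.087.
Maximizing c = f(k) − (n+g+δ)·k gives f'(k) = n+g+δ, i.e. 0.42·k^(0.42−1) = 0.087, so k_gold = (0.42/0.087)^(1/0.58) ≈ 15.0954.
y_gold = 15.0954^0.42 ≈ 3.1269.
c_gold = y_gold − (n+g+δ)·k_gold = 3.1269 − 0.087·15.0954 ≈ 1.8136.

c_gold ≈ 1.814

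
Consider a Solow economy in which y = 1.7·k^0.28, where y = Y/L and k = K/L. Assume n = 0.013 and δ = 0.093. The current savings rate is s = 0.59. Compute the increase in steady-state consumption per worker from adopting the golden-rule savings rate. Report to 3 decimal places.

Break-even investment rate: n + δ = 0.013 + 0.093 = 0.106.
Current steady state (s = 0.59): k* = (0.59·1.7/0.106)^(1/0.72) ≈ 22.6751, y* = 1.7·22.6751^0.28 ≈ 4.0738, c* = (1−0.59)·4.0738 ≈ 1.6703.
Setting f'(k) = n+δ gives 0.28·1.7·k^(0.28−1) = 0.106, hence k_gold = (0.28·1.7/0.106)^(1/0.72) ≈ 8.0533.
y_gold = 1.7·8.0533^0.28 ≈ 3.0487, c_gold = y_gold − 0.106·k_gold ≈ 2.1951.
Gain: Δc = 2.1951 − 1.6703 ≈ 0.5248.

Δc ≈ 0.525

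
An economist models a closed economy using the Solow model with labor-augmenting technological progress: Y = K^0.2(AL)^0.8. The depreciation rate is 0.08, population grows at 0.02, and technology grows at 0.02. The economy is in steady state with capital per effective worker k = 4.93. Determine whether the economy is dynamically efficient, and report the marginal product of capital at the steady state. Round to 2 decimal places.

dynamically inefficient; MPK ≈ 0.06

Capital per effective worker breaks even when investment replaces (n + g + δ)·k; here n + g + δ = 0.12.
MPK = 0.2·k^(0.2−1) = 0.2·4.93^(-0.8) ≈ 0.0558.
MPK < 0.12, so the economy is dynamically inefficient (over-saving).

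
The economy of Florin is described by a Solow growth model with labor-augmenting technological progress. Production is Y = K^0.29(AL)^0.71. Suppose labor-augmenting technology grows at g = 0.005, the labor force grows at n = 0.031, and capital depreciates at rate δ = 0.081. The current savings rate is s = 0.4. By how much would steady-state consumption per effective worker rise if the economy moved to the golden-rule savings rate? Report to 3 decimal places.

Capital per effective worker breaks even when investment replaces (n + g + δ)·k; here n + g + δ = 0.117.
Current steady state (s = 0.4): k* = (0.4/0.117)^(1/0.71) ≈ 5.6485, y* = 5.6485^0.29 ≈ 1.6522, c* = (1−0.4)·1.6522 ≈ 0.9913.
Setting f'(k) = n+g+δ gives 0.29·k^(0.29−1) = 0.117, hence k_gold = (0.29/0.117)^(1/0.71) ≈ 3.5911.
y_gold = 3.5911^0.29 ≈ 1.4488, c_gold = y_gold − 0.117·k_gold ≈ 1.0287.
Gain: Δc = 1.0287 − 0.9913 ≈ 0.0373.

Δc ≈ 0.037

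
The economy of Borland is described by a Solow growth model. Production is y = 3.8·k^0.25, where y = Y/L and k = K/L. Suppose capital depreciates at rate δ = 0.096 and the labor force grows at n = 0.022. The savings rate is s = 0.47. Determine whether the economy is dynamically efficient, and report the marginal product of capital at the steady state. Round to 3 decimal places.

Break-even investment rate: n + δ = 0.022 + 0.096 = 0.118.
Steady-state k*: s·A·k^0.25 = 0.118·k gives k* = (0.47·3.8/0.118)^(1/0.75) ≈ 37.4397.
MPK = 0.25·3.8·37.4397^(-0.75) ≈ 0.0628.
MPK < n+δ = 0.118, so the economy is dynamically inefficient (over-saving).

dynamically inefficient; MPK ≈ 0.063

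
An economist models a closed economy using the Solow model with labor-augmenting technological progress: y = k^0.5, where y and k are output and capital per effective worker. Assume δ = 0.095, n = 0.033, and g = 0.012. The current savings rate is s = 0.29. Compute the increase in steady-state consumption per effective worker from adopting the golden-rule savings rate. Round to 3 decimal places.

Δc ≈ 0.315

Capital per effective worker breaks even when investment replaces (n + g + δ)·k; here n + g + δ = 0.14.
Current steady state (s = 0.29): k* = (0.29/0.14)^(1/0.5) ≈ 4.2908, y* = 4.2908^0.5 ≈ 2.0714, c* = (1−0.29)·2.0714 ≈ 1.4707.
Golden rule sets MPK = n+g+δ: 0.5·k^(0.5−1) = 0.14, so k_gold = (0.5/0.14)^(1/0.5) ≈ 12.7551.
y_gold = 12.7551^0.5 ≈ 3.5714, c_gold = y_gold − 0.14·k_gold ≈ 1.7857.
Gain: Δc = 1.7857 − 1.4707 ≈ 0.3150.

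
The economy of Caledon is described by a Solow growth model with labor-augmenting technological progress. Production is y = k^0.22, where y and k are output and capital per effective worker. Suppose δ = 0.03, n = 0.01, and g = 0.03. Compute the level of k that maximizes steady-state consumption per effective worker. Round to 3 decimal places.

k_gold ≈ 4.341

The effective depreciation rate is n + g + δ = 0.01 + 0.03 + 0.03 = 0.07.
At the golden rule the marginal product of capital equals n+g+δ: 0.22·k^(0.22−1) = 0.07. Solving, k_gold = (0.22/0.07)^(1/0.78) ≈ 4.3411.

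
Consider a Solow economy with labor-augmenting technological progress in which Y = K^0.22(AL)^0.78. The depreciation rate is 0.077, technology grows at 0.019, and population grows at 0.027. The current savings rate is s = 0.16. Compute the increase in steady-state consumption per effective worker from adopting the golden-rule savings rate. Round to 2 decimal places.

Δc ≈ 0.01

The effective depreciation rate is n + g + δ = 0.027 + 0.019 + 0.077 = 0.123.
Current steady state (s = 0.16): k* = (0.16/0.123)^(1/0.78) ≈ 1.4010, y* = 1.4010^0.22 ≈ 1.0770, c* = (1−0.16)·1.0770 ≈ 0.9047.
Maximizing c = f(k) − (n+g+δ)·k gives f'(k) = n+g+δ, i.e. 0.22·k^(0.22−1) = 0.123, so k_gold = (0.22/0.123)^(1/0.78) ≈ 2.1074.
y_gold = 2.1074^0.22 ≈ 1.1782, c_gold = y_gold − 0.123·k_gold ≈ 0.9190.
Gain: Δc = 0.9190 − 0.9047 ≈ 0.0143.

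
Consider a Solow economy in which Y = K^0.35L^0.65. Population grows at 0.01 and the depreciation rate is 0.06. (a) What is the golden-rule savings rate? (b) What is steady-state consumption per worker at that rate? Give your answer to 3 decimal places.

The effective depreciation rate is n + δ = 0.01 + 0.06 = 0.07.
For Cobb-Douglas, s_gold equals capital's share: s_gold = 0.35.
Setting f'(k) = n+δ gives 0.35·k^(0.35−1) = 0.07, hence k_gold = (0.35/0.07)^(1/0.65) ≈ 11.8943.
y_gold = 11.8943^0.35 ≈ 2.3789; c_gold = (1−0.35)·y_gold ≈ 1.5463.

(a) s_gold = 0.350; (b) c_gold ≈ 1.546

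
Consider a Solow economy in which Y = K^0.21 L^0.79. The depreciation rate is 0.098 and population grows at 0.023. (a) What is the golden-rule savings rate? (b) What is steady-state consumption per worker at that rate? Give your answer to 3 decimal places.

n + δ = 0.023 + 0.098 = 0.121.
For Cobb-Douglas, s_gold equals capital's share: s_gold = 0.21.
At the golden rule the marginal product of capital equals n+δ: 0.21·k^(0.21−1) = 0.121. Solving, k_gold = (0.21/0.121)^(1/0.79) ≈ 2.0095.
y_gold = 2.0095^0.21 ≈ 1.1578; c_gold = (1−0.21)·y_gold ≈ 0.9147.

(a) s_gold = 0.210; (b) c_gold ≈ 0.915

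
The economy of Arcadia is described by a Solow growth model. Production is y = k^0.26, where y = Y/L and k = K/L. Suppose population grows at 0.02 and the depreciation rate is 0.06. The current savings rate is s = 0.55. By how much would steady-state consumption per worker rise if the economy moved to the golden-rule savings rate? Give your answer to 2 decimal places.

Capital per worker breaks even when investment replaces (n + δ)·k; here n + δ = 0.08.
Current steady state (s = 0.55): k* = (0.55/0.08)^(1/0.74) ≈ 13.5347, y* = 13.5347^0.26 ≈ 1.9687, c* = (1−0.55)·1.9687 ≈ 0.8859.
Setting f'(k) = n+δ gives 0.26·k^(0.26−1) = 0.08, hence k_gold = (0.26/0.08)^(1/0.74) ≈ 4.9174.
y_gold = 4.9174^0.26 ≈ 1.5130, c_gold = y_gold − 0.08·k_gold ≈ 1.1197.
Gain: Δc = 1.1197 − 0.8859 ≈ 0.2337.

Δc ≈ 0.23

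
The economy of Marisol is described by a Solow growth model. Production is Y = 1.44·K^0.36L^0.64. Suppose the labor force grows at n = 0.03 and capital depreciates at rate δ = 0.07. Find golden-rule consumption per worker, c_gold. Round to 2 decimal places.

n + δ = 0.03 + 0.07 = 0.1.
At the golden rule the marginal product of capital equals n+δ: 0.36·1.44·k^(0.36−1) = 0.1. Solving, k_gold = (0.36·1.44/0.1)^(1/0.64) ≈ 13.0817.
y_gold = 1.44·13.0817^0.36 ≈ 3.6338.
c_gold = y_gold − (n+δ)·k_gold = 3.6338 − 0.1·13.0817 ≈ 2.3256.

c_gold ≈ 2.33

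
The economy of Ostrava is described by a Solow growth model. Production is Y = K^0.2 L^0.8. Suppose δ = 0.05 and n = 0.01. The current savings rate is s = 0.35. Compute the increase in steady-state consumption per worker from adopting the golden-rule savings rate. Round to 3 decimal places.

Δc ≈ 0.071

The effective depreciation rate is n + δ = 0.01 + 0.05 = 0.06.
Current steady state (s = 0.35): k* = (0.35/0.06)^(1/0.8) ≈ 9.0656, y* = 9.0656^0.2 ≈ 1.5541, c* = (1−0.35)·1.5541 ≈ 1.0102.
Golden rule sets MPK = n+δ: 0.2·k^(0.2−1) = 0.06, so k_gold = (0.2/0.06)^(1/0.8) ≈ 4.5040.
y_gold = 4.5040^0.2 ≈ 1.3512, c_gold = y_gold − 0.06·k_gold ≈ 1.0810.
Gain: Δc = 1.0810 − 1.0102 ≈ 0.0708.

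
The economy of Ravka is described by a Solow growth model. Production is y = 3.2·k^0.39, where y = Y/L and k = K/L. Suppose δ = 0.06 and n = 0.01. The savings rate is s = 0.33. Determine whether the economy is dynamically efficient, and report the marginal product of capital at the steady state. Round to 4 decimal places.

Break-even investment rate: n + δ = 0.01 + 0.06 = 0.07.
Steady-state k*: s·A·k^0.39 = 0.07·k gives k* = (0.33·3.2/0.07)^(1/0.61) ≈ 85.5215.
MPK = 0.39·3.2·85.5215^(-0.61) ≈ 0.0827.
MPK > n+δ = 0.07, so the economy is dynamically efficient (under-saving).

dynamically efficient; MPK ≈ 0.0827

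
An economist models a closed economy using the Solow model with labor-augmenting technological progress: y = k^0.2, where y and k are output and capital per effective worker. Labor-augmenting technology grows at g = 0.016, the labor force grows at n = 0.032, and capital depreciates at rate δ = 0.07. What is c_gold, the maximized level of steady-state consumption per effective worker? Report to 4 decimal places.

c_gold ≈ 0.9128

Capital per effective worker breaks even when investment replaces (n + g + δ)·k; here n + g + δ = 0.118.
Setting f'(k) = n+g+δ gives 0.2·k^(0.2−1) = 0.118, hence k_gold = (0.2/0.118)^(1/0.8) ≈ 1.9339.
y_gold = 1.9339^0.2 ≈ 1.1410.
c_gold = y_gold − (n+g+δ)·k_gold = 1.1410 − 0.118·1.9339 ≈ 0.9128.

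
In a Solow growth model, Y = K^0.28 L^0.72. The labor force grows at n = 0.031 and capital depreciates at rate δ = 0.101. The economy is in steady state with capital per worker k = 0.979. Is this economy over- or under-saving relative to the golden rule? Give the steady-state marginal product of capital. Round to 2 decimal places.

The effective depreciation rate is n + δ = 0.031 + 0.101 = 0.132.
MPK = 0.28·k^(0.28−1) = 0.28·0.979^(-0.72) ≈ 0.2843.
MPK > 0.132, so the economy is dynamically efficient (under-saving).

under-saving; MPK ≈ 0.28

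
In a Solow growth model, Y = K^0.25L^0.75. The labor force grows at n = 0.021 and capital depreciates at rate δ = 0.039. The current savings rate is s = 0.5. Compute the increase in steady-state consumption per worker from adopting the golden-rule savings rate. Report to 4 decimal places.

The effective depreciation rate is n + δ = 0.021 + 0.039 = 0.06.
Current steady state (s = 0.5): k* = (0.5/0.06)^(1/0.75) ≈ 16.8950, y* = 16.8950^0.25 ≈ 2.0274, c* = (1−0.5)·2.0274 ≈ 1.0137.
Setting f'(k) = n+δ gives 0.25·k^(0.25−1) = 0.06, hence k_gold = (0.25/0.06)^(1/0.75) ≈ 6.7048.
y_gold = 6.7048^0.25 ≈ 1.6091, c_gold = y_gold − 0.06·k_gold ≈ 1.2069.
Gain: Δc = 1.2069 − 1.0137 ≈ 0.1932.

Δc ≈ 0.1932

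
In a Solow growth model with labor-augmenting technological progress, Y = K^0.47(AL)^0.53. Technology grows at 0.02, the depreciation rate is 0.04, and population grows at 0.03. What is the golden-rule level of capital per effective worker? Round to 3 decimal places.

The effective depreciation rate is n + g + δ = 0.03 + 0.02 + 0.04 = 0.09.
At the golden rule the marginal product of capital equals n+g+δ: 0.47·k^(0.47−1) = 0.09. Solving, k_gold = (0.47/0.09)^(1/0.53) ≈ 22.6175.

k_gold ≈ 22.617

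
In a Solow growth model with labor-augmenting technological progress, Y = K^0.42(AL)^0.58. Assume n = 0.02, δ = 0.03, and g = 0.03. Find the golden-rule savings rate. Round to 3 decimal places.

The effective depreciation rate is n + g + δ = 0.02 + 0.03 + 0.03 = 0.08.
At the golden rule MPK = n+g+δ, and in any Cobb-Douglas steady state s = (n+g+δ)·k/y = MPK·k/y = capital's share 0.42.

s_gold = 0.420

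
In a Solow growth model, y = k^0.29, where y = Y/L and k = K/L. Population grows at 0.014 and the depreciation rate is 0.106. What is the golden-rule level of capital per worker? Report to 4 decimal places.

Capital per worker breaks even when investment replaces (n + δ)·k; here n + δ = 0.12.
At the golden rule the marginal product of capital equals n+δ: 0.29·k^(0.29−1) = 0.12. Solving, k_gold = (0.29/0.12)^(1/0.71) ≈ 3.4653.

k_gold ≈ 3.4653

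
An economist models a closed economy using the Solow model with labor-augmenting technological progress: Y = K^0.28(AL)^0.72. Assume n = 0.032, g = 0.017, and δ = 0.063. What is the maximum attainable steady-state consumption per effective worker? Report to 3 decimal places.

c_gold ≈ 1.028

The effective depreciation rate is n + g + δ = 0.032 + 0.017 + 0.063 = 0.112.
Setting f'(k) = n+g+δ gives 0.28·k^(0.28−1) = 0.112, hence k_gold = (0.28/0.112)^(1/0.72) ≈ 3.5702.
y_gold = 3.5702^0.28 ≈ 1.4281.
c_gold = y_gold − (n+g+δ)·k_gold = 1.4281 − 0.112·3.5702 ≈ 1.0282.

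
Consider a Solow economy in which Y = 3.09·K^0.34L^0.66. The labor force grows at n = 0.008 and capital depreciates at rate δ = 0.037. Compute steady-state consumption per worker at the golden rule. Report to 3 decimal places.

c_gold ≈ 10.336

The effective depreciation rate is n + δ = 0.008 + 0.037 = 0.045.
Setting f'(k) = n+δ gives 0.34·3.09·k^(0.34−1) = 0.045, hence k_gold = (0.34·3.09/0.045)^(1/0.66) ≈ 118.3227.
y_gold = 3.09·118.3227^0.34 ≈ 15.6604.
c_gold = y_gold − (n+δ)·k_gold = 15.6604 − 0.045·118.3227 ≈ 10.3358.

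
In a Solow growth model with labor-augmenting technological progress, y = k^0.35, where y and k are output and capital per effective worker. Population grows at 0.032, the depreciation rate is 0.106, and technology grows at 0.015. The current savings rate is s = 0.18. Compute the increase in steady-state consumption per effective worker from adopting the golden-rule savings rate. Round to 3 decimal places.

Δc ≈ 0.120

The effective depreciation rate is n + g + δ = 0.032 + 0.015 + 0.106 = 0.153.
Current steady state (s = 0.18): k* = (0.18/0.153)^(1/0.65) ≈ 1.2841, y* = 1.2841^0.35 ≈ 1.0915, c* = (1−0.18)·1.0915 ≈ 0.8950.
Golden rule sets MPK = n+g+δ: 0.35·k^(0.35−1) = 0.153, so k_gold = (0.35/0.153)^(1/0.65) ≈ 3.5718.
y_gold = 3.5718^0.35 ≈ 1.5614, c_gold = y_gold − 0.153·k_gold ≈ 1.0149.
Gain: Δc = 1.0149 − 0.8950 ≈ 0.1199.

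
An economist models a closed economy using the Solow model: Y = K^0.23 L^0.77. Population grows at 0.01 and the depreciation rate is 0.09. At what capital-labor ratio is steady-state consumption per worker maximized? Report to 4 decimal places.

n + δ = 0.01 + 0.09 = 0.1.
Maximizing c = f(k) − (n+δ)·k gives f'(k) = n+δ, i.e. 0.23·k^(0.23−1) = 0.1, so k_gold = (0.23/0.1)^(1/0.77) ≈ 2.9497.

k_gold ≈ 2.9497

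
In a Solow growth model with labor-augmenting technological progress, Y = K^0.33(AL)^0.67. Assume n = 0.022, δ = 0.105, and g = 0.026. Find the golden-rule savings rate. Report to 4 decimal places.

s_gold = 0.3300

n + g + δ = 0.022 + 0.026 + 0.105 = 0.153.
At the golden rule MPK = n+g+δ, and in any Cobb-Douglas steady state s = (n+g+δ)·k/y = MPK·k/y = capital's share 0.33.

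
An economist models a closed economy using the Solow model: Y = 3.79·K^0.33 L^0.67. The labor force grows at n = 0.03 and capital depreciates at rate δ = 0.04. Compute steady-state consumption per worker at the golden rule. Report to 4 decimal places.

Capital per worker breaks even when investment replaces (n + δ)·k; here n + δ = 0.07.
At the golden rule the marginal product of capital equals n+δ: 0.33·3.79·k^(0.33−1) = 0.07. Solving, k_gold = (0.33·3.79/0.07)^(1/0.67) ≈ 73.9161.
y_gold = 3.79·73.9161^0.33 ≈ 15.6792.
c_gold = y_gold − (n+δ)·k_gold = 15.6792 − 0.07·73.9161 ≈ 10.5050.

c_gold ≈ 10.5050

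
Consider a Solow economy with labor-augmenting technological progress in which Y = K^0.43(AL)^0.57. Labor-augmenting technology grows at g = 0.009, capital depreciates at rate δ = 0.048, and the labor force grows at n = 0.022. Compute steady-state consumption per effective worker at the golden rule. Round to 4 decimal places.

c_gold ≈ 2.0464

n + g + δ = 0.022 + 0.009 + 0.048 = 0.079.
Setting f'(k) = n+g+δ gives 0.43·k^(0.43−1) = 0.079, hence k_gold = (0.43/0.079)^(1/0.57) ≈ 19.5411.
y_gold = 19.5411^0.43 ≈ 3.5901.
c_gold = y_gold − (n+g+δ)·k_gold = 3.5901 − 0.079·19.5411 ≈ 2.0464.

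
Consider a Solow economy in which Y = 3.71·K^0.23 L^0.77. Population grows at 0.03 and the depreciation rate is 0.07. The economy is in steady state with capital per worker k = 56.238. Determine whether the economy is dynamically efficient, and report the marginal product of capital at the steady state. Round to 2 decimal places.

dynamically inefficient; MPK ≈ 0.04

Capital per worker breaks even when investment replaces (n + δ)·k; here n + δ = 0.1.
MPK = 0.23·3.71·k^(0.23−1) = 0.23·3.71·56.238^(-0.77) ≈ 0.0383.
MPK < 0.1, so the economy is dynamically inefficient (over-saving).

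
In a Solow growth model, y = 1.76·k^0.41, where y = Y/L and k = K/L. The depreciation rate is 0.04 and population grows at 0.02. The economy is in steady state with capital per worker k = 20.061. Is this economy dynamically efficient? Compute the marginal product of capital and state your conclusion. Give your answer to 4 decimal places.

Capital per worker breaks even when investment replaces (n + δ)·k; here n + δ = 0.06.
MPK = 0.41·1.76·k^(0.41−1) = 0.41·1.76·20.061^(-0.59) ≈ 0.1230.
MPK > 0.06, so the economy is dynamically efficient (under-saving).

dynamically efficient; MPK ≈ 0.1230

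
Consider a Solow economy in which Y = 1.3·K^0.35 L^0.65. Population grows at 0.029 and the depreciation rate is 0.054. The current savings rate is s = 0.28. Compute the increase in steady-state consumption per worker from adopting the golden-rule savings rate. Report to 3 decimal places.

Δc ≈ 0.037

The effective depreciation rate is n + δ = 0.029 + 0.054 = 0.083.
Current steady state (s = 0.28): k* = (0.28·1.3/0.083)^(1/0.65) ≈ 9.7214, y* = 1.3·9.7214^0.35 ≈ 2.8817, c* = (1−0.28)·2.8817 ≈ 2.0748.
Setting f'(k) = n+δ gives 0.35·1.3·k^(0.35−1) = 0.083, hence k_gold = (0.35·1.3/0.083)^(1/0.65) ≈ 13.7032.
y_gold = 1.3·13.7032^0.35 ≈ 3.2496, c_gold = y_gold − 0.083·k_gold ≈ 2.1122.
Gain: Δc = 2.1122 − 2.0748 ≈ 0.0374.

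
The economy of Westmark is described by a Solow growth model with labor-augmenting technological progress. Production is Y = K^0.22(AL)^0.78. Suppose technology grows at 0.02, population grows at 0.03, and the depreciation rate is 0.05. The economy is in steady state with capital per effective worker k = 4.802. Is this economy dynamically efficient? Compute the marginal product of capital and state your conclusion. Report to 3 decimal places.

dynamically inefficient; MPK ≈ 0.065

n + g + δ = 0.03 + 0.02 + 0.05 = 0.1.
MPK = 0.22·k^(0.22−1) = 0.22·4.802^(-0.78) ≈ 0.0647.
MPK < 0.1, so the economy is dynamically inefficient (over-saving).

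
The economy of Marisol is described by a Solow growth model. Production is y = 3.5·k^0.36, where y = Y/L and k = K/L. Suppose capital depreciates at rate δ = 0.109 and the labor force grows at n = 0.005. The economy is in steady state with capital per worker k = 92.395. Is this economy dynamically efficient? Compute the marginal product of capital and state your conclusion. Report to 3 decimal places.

n + δ = 0.005 + 0.109 = 0.114.
MPK = 0.36·3.5·k^(0.36−1) = 0.36·3.5·92.395^(-0.64) ≈ 0.0696.
MPK < 0.114, so the economy is dynamically inefficient (over-saving).

dynamically inefficient; MPK ≈ 0.070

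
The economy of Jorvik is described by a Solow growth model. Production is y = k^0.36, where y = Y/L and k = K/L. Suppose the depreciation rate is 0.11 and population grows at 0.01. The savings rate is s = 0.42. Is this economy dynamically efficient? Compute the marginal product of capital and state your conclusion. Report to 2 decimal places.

dynamically inefficient; MPK ≈ 0.10

Break-even investment rate: n + δ = 0.01 + 0.11 = 0.12.
Steady-state k*: s·k^0.36 = 0.12·k gives k* = (0.42/0.12)^(1/0.64) ≈ 7.0812.
MPK = 0.36·7.0812^(-0.64) ≈ 0.1029.
MPK < n+δ = 0.12, so the economy is dynamically inefficient (over-saving).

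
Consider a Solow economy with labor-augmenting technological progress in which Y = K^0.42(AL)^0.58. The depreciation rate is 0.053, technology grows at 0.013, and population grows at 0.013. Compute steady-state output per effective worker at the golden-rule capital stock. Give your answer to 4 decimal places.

y_gold ≈ 3.3531

n + g + δ = 0.013 + 0.013 + 0.053 = 0.079.
Setting f'(k) = n+g+δ gives 0.42·k^(0.42−1) = 0.079, hence k_gold = (0.42/0.079)^(1/0.58) ≈ 17.8268.
Output: y_gold = k_gold^0.42 = 17.8268^0.42 ≈ 3.3531.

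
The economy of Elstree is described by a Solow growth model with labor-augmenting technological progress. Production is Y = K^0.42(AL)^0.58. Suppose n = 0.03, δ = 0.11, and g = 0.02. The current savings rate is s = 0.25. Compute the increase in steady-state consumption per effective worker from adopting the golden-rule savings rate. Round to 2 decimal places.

Δc ≈ 0.13

Capital per effective worker breaks even when investment replaces (n + g + δ)·k; here n + g + δ = 0.16.
Current steady state (s = 0.25): k* = (0.25/0.16)^(1/0.58) ≈ 2.1586, y* = 2.1586^0.42 ≈ 1.3815, c* = (1−0.25)·1.3815 ≈ 1.0361.
Maximizing c = f(k) − (n+g+δ)·k gives f'(k) = n+g+δ, i.e. 0.42·k^(0.42−1) = 0.16, so k_gold = (0.42/0.16)^(1/0.58) ≈ 5.2800.
y_gold = 5.2800^0.42 ≈ 2.0114, c_gold = y_gold − 0.16·k_gold ≈ 1.1666.
Gain: Δc = 1.1666 − 1.0361 ≈ 0.1305.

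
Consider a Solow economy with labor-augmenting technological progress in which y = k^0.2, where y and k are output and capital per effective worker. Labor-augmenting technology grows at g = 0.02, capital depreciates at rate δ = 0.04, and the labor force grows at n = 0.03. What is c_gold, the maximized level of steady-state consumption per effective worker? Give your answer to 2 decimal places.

c_gold ≈ 0.98

n + g + δ = 0.03 + 0.02 + 0.04 = 0.09.
Golden rule sets MPK = n+g+δ: 0.2·k^(0.2−1) = 0.09, so k_gold = (0.2/0.09)^(1/0.8) ≈ 2.7132.
y_gold = 2.7132^0.2 ≈ 1.2209.
c_gold = y_gold − (n+g+δ)·k_gold = 1.2209 − 0.09·2.7132 ≈ 0.9768.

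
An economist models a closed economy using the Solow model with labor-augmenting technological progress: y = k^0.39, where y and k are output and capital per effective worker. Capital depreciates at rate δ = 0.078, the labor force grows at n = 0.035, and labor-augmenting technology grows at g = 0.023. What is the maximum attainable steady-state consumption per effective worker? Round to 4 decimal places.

c_gold ≈ 1.1963

The effective depreciation rate is n + g + δ = 0.035 + 0.023 + 0.078 = 0.136.
Golden rule sets MPK = n+g+δ: 0.39·k^(0.39−1) = 0.136, so k_gold = (0.39/0.136)^(1/0.61) ≈ 5.6240.
y_gold = 5.6240^0.39 ≈ 1.9612.
c_gold = y_gold − (n+g+δ)·k_gold = 1.9612 − 0.136·5.6240 ≈ 1.1963.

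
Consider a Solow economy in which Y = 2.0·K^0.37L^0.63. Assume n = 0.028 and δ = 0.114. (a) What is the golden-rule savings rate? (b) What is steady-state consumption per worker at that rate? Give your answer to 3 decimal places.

Break-even investment rate: n + δ = 0.028 + 0.114 = 0.142.
For Cobb-Douglas, s_gold equals capital's share: s_gold = 0.37.
Setting f'(k) = n+δ gives 0.37·2.0·k^(0.37−1) = 0.142, hence k_gold = (0.37·2.0/0.142)^(1/0.63) ≈ 13.7406.
y_gold = 2.0·13.7406^0.37 ≈ 5.2734; c_gold = (1−0.37)·y_gold ≈ 3.3223.

(a) s_gold = 0.370; (b) c_gold ≈ 3.322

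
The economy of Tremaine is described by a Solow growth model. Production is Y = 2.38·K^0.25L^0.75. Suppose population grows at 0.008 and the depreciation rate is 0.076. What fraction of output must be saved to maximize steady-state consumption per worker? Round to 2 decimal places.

Break-even investment rate: n + δ = 0.008 + 0.076 = 0.084.
At the golden rule MPK = n+δ, and in any Cobb-Douglas steady state s = (n+δ)·k/y = MPK·k/y = capital's share 0.25.

s_gold = 0.25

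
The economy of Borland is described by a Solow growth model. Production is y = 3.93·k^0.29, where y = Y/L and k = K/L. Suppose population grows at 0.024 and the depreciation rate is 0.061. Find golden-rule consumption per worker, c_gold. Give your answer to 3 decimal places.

c_gold ≈ 8.056

n + δ = 0.024 + 0.061 = 0.085.
At the golden rule the marginal product of capital equals n+δ: 0.29·3.93·k^(0.29−1) = 0.085. Solving, k_gold = (0.29·3.93/0.085)^(1/0.71) ≈ 38.7122.
y_gold = 3.93·38.7122^0.29 ≈ 11.3467.
c_gold = y_gold − (n+δ)·k_gold = 11.3467 − 0.085·38.7122 ≈ 8.0561.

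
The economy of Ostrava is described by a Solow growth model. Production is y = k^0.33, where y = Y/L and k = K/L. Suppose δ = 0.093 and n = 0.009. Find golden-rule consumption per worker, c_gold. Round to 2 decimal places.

Break-even investment rate: n + δ = 0.009 + 0.093 = 0.102.
Maximizing c = f(k) − (n+δ)·k gives f'(k) = n+δ, i.e. 0.33·k^(0.33−1) = 0.102, so k_gold = (0.33/0.102)^(1/0.67) ≈ 5.7685.
y_gold = 5.7685^0.33 ≈ 1.7830.
c_gold = y_gold − (n+δ)·k_gold = 1.7830 − 0.102·5.7685 ≈ 1.1946.

c_gold ≈ 1.19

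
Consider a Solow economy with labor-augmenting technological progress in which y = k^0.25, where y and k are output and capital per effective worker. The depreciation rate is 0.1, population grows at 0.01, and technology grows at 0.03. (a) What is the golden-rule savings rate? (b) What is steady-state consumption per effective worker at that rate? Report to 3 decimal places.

(a) s_gold = 0.250; (b) c_gold ≈ 0.910

The effective depreciation rate is n + g + δ = 0.01 + 0.03 + 0.1 = 0.14.
For Cobb-Douglas, s_gold equals capital's share: s_gold = 0.25.
Golden rule sets MPK = n+g+δ: 0.25·k^(0.25−1) = 0.14, so k_gold = (0.25/0.14)^(1/0.75) ≈ 2.1665.
y_gold = 2.1665^0.25 ≈ 1.2132; c_gold = (1−0.25)·y_gold ≈ 0.9099.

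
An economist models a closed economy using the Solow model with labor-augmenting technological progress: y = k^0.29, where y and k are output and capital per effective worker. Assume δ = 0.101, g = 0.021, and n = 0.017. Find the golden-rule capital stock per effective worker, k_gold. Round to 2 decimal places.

The effective depreciation rate is n + g + δ = 0.017 + 0.021 + 0.101 = 0.139.
At the golden rule the marginal product of capital equals n+g+δ: 0.29·k^(0.29−1) = 0.139. Solving, k_gold = (0.29/0.139)^(1/0.71) ≈ 2.8173.

k_gold ≈ 2.82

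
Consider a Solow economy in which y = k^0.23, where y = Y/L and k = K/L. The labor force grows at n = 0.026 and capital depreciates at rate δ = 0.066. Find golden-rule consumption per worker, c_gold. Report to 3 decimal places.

c_gold ≈ 1.012

n + δ = 0.026 + 0.066 = 0.092.
Golden rule sets MPK = n+δ: 0.23·k^(0.23−1) = 0.092, so k_gold = (0.23/0.092)^(1/0.77) ≈ 3.2870.
y_gold = 3.2870^0.23 ≈ 1.3148.
c_gold = y_gold − (n+δ)·k_gold = 1.3148 − 0.092·3.2870 ≈ 1.0124.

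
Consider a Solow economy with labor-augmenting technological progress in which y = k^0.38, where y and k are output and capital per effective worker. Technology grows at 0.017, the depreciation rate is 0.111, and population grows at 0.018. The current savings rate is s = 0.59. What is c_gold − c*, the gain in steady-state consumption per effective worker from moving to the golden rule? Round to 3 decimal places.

Δc ≈ 0.149

n + g + δ = 0.018 + 0.017 + 0.111 = 0.146.
Current steady state (s = 0.59): k* = (0.59/0.146)^(1/0.62) ≈ 9.5110, y* = 9.5110^0.38 ≈ 2.3536, c* = (1−0.59)·2.3536 ≈ 0.9650.
Golden rule sets MPK = n+g+δ: 0.38·k^(0.38−1) = 0.146, so k_gold = (0.38/0.146)^(1/0.62) ≈ 4.6779.
y_gold = 4.6779^0.38 ≈ 1.7973, c_gold = y_gold − 0.146·k_gold ≈ 1.1143.
Gain: Δc = 1.1143 − 0.9650 ≈ 0.1494.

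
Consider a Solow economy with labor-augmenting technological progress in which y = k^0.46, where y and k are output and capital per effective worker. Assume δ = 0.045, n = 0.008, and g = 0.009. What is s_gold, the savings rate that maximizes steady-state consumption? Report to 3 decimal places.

The effective depreciation rate is n + g + δ = 0.008 + 0.009 + 0.045 = 0.062.
At the golden rule MPK = n+g+δ, and in any Cobb-Douglas steady state s = (n+g+δ)·k/y = MPK·k/y = capital's share 0.46.

s_gold = 0.460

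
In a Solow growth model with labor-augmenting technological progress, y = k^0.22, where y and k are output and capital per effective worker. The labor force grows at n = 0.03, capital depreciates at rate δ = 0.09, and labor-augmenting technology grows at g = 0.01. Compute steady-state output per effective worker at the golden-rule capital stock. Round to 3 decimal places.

y_gold ≈ 1.160

Capital per effective worker breaks even when investment replaces (n + g + δ)·k; here n + g + δ = 0.13.
Setting f'(k) = n+g+δ gives 0.22·k^(0.22−1) = 0.13, hence k_gold = (0.22/0.13)^(1/0.78) ≈ 1.9630.
Output: y_gold = k_gold^0.22 = 1.9630^0.22 ≈ 1.1600.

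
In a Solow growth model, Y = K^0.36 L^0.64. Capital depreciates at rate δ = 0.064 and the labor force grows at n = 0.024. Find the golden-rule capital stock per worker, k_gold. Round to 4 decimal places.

Break-even investment rate: n + δ = 0.024 + 0.064 = 0.088.
Golden rule sets MPK = n+δ: 0.36·k^(0.36−1) = 0.088, so k_gold = (0.36/0.088)^(1/0.64) ≈ 9.0358.

k_gold ≈ 9.0358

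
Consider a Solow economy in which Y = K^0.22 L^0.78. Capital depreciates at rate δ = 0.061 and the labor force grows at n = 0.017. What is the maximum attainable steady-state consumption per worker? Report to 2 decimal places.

c_gold ≈ 1.04

Break-even investment rate: n + δ = 0.017 + 0.061 = 0.078.
Maximizing c = f(k) − (n+δ)·k gives f'(k) = n+δ, i.e. 0.22·k^(0.22−1) = 0.078, so k_gold = (0.22/0.078)^(1/0.78) ≈ 3.7787.
y_gold = 3.7787^0.22 ≈ 1.3397.
c_gold = y_gold − (n+δ)·k_gold = 1.3397 − 0.078·3.7787 ≈ 1.0450.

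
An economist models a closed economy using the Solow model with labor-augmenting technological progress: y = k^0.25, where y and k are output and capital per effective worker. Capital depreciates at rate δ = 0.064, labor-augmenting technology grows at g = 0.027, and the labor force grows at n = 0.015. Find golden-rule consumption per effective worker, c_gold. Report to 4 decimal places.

c_gold ≈ 0.9983

n + g + δ = 0.015 + 0.027 + 0.064 = 0.106.
Maximizing c = f(k) − (n+g+δ)·k gives f'(k) = n+g+δ, i.e. 0.25·k^(0.25−1) = 0.106, so k_gold = (0.25/0.106)^(1/0.75) ≈ 3.1394.
y_gold = 3.1394^0.25 ≈ 1.3311.
c_gold = y_gold − (n+g+δ)·k_gold = 1.3311 − 0.106·3.1394 ≈ 0.9983.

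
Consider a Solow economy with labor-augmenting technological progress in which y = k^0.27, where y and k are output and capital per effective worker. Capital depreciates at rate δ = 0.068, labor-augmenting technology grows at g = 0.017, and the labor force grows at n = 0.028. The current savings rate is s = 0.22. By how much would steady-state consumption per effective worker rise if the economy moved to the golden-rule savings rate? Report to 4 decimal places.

Capital per effective worker breaks even when investment replaces (n + g + δ)·k; here n + g + δ = 0.113.
Current steady state (s = 0.22): k* = (0.22/0.113)^(1/0.73) ≈ 2.4909, y* = 2.4909^0.27 ≈ 1.2794, c* = (1−0.22)·1.2794 ≈ 0.9980.
Setting f'(k) = n+g+δ gives 0.27·k^(0.27−1) = 0.113, hence k_gold = (0.27/0.113)^(1/0.73) ≈ 3.2976.
y_gold = 3.2976^0.27 ≈ 1.3801, c_gold = y_gold − 0.113·k_gold ≈ 1.0075.
Gain: Δc = 1.0075 − 0.9980 ≈ 0.0095.

Δc ≈ 0.0095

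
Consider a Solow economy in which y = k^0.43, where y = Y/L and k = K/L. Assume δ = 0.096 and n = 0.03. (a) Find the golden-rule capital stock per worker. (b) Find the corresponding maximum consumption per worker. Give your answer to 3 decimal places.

Break-even investment rate: n + δ = 0.03 + 0.096 = 0.126.
Maximizing c = f(k) − (n+δ)·k gives f'(k) = n+δ, i.e. 0.43·k^(0.43−1) = 0.126, so k_gold = (0.43/0.126)^(1/0.57) ≈ 8.6151.
y_gold = 8.6151^0.43 ≈ 2.5244; c_gold = y_gold − 0.126·k_gold ≈ 1.4389.

(a) k_gold ≈ 8.615; (b) c_gold ≈ 1.439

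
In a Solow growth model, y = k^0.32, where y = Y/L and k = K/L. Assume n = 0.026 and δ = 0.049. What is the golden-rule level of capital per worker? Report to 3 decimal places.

k_gold ≈ 8.445

n + δ = 0.026 + 0.049 = 0.075.
Setting f'(k) = n+δ gives 0.32·k^(0.32−1) = 0.075, hence k_gold = (0.32/0.075)^(1/0.68) ≈ 8.4450.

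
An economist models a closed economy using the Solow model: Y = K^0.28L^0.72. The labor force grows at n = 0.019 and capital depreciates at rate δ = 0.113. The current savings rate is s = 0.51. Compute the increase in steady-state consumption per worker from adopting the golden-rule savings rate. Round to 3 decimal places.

Δc ≈ 0.136

n + δ = 0.019 + 0.113 = 0.132.
Current steady state (s = 0.51): k* = (0.51/0.132)^(1/0.72) ≈ 6.5354, y* = 6.5354^0.28 ≈ 1.6915, c* = (1−0.51)·1.6915 ≈ 0.8288.
Golden rule sets MPK = n+δ: 0.28·k^(0.28−1) = 0.132, so k_gold = (0.28/0.132)^(1/0.72) ≈ 2.8418.
y_gold = 2.8418^0.28 ≈ 1.3397, c_gold = y_gold − 0.132·k_gold ≈ 0.9646.
Gain: Δc = 0.9646 − 0.8288 ≈ 0.1357.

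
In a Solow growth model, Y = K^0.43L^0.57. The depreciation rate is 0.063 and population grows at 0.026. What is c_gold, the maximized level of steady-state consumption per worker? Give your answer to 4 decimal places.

Capital per worker breaks even when investment replaces (n + δ)·k; here n + δ = 0.089.
At the golden rule the marginal product of capital equals n+δ: 0.43·k^(0.43−1) = 0.089. Solving, k_gold = (0.43/0.089)^(1/0.57) ≈ 15.8540.
y_gold = 15.8540^0.43 ≈ 3.2814.
c_gold = y_gold − (n+δ)·k_gold = 3.2814 − 0.089·15.8540 ≈ 1.8704.

c_gold ≈ 1.8704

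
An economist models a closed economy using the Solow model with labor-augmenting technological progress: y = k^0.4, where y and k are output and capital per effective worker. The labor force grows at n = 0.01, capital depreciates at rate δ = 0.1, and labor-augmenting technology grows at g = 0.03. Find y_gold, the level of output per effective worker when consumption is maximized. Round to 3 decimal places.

Capital per effective worker breaks even when investment replaces (n + g + δ)·k; here n + g + δ = 0.14.
At the golden rule the marginal product of capital equals n+g+δ: 0.4·k^(0.4−1) = 0.14. Solving, k_gold = (0.4/0.14)^(1/0.6) ≈ 5.7529.
Output: y_gold = k_gold^0.4 = 5.7529^0.4 ≈ 2.0135.

y_gold ≈ 2.014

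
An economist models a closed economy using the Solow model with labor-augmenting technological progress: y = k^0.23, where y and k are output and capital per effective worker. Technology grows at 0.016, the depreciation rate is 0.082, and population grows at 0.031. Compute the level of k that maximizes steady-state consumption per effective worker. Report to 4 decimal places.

k_gold ≈ 2.1191

Break-even investment rate: n + g + δ = 0.031 + 0.016 + 0.082 = 0.129.
Golden rule sets MPK = n+g+δ: 0.23·k^(0.23−1) = 0.129, so k_gold = (0.23/0.129)^(1/0.77) ≈ 2.1191.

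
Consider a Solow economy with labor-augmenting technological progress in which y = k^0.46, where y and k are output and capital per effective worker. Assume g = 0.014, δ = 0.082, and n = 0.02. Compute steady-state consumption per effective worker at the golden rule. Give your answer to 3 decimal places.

Capital per effective worker breaks even when investment replaces (n + g + δ)·k; here n + g + δ = 0.116.
Golden rule sets MPK = n+g+δ: 0.46·k^(0.46−1) = 0.116, so k_gold = (0.46/0.116)^(1/0.54) ≈ 12.8222.
y_gold = 12.8222^0.46 ≈ 3.2334.
c_gold = y_gold − (n+g+δ)·k_gold = 3.2334 − 0.116·12.8222 ≈ 1.7460.

c_gold ≈ 1.746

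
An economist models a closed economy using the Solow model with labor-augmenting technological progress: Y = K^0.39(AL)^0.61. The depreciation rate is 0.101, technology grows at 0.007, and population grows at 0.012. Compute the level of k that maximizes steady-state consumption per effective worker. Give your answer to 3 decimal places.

k_gold ≈ 6.905

n + g + δ = 0.012 + 0.007 + 0.101 = 0.12.
Maximizing c = f(k) − (n+g+δ)·k gives f'(k) = n+g+δ, i.e. 0.39·k^(0.39−1) = 0.12, so k_gold = (0.39/0.12)^(1/0.61) ≈ 6.9048.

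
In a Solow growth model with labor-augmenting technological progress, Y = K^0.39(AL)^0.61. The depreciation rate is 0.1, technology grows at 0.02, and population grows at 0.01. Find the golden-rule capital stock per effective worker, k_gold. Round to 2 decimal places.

k_gold ≈ 6.06

Capital per effective worker breaks even when investment replaces (n + g + δ)·k; here n + g + δ = 0.13.
Golden rule sets MPK = n+g+δ: 0.39·k^(0.39−1) = 0.13, so k_gold = (0.39/0.13)^(1/0.61) ≈ 6.0557.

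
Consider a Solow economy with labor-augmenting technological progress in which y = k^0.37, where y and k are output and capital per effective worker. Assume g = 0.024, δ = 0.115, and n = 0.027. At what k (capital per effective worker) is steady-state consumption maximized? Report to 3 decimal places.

k_gold ≈ 3.569

Capital per effective worker breaks even when investment replaces (n + g + δ)·k; here n + g + δ = 0.166.
Golden rule sets MPK = n+g+δ: 0.37·k^(0.37−1) = 0.166, so k_gold = (0.37/0.166)^(1/0.63) ≈ 3.5689.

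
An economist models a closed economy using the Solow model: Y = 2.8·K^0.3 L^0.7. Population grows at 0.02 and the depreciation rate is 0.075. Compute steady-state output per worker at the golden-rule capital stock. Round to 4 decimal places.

y_gold ≈ 7.1257

Capital per worker breaks even when investment replaces (n + δ)·k; here n + δ = 0.095.
At the golden rule the marginal product of capital equals n+δ: 0.3·2.8·k^(0.3−1) = 0.095. Solving, k_gold = (0.3·2.8/0.095)^(1/0.7) ≈ 22.5021.
Output: y_gold = 2.8·k_gold^0.3 = 2.8·22.5021^0.3 ≈ 7.1257.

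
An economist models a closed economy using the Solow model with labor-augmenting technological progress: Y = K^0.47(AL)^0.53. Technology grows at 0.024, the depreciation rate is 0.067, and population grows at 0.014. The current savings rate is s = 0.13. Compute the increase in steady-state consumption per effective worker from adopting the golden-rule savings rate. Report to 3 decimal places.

Break-even investment rate: n + g + δ = 0.014 + 0.024 + 0.067 = 0.105.
Current steady state (s = 0.13): k* = (0.13/0.105)^(1/0.53) ≈ 1.4963, y* = 1.4963^0.47 ≈ 1.2085, c* = (1−0.13)·1.2085 ≈ 1.0514.
At the golden rule the marginal product of capital equals n+g+δ: 0.47·k^(0.47−1) = 0.105. Solving, k_gold = (0.47/0.105)^(1/0.53) ≈ 16.9094.
y_gold = 16.9094^0.47 ≈ 3.7776, c_gold = y_gold − 0.105·k_gold ≈ 2.0022.
Gain: Δc = 2.0022 − 1.0514 ≈ 0.9507.

Δc ≈ 0.951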